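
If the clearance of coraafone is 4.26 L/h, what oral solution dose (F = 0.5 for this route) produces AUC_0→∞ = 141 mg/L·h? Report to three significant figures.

Dose = 1200 mg

Dose = CL × AUC_0→∞ / F
     = 4.26 × 141 / 0.5 = 1201.32 mg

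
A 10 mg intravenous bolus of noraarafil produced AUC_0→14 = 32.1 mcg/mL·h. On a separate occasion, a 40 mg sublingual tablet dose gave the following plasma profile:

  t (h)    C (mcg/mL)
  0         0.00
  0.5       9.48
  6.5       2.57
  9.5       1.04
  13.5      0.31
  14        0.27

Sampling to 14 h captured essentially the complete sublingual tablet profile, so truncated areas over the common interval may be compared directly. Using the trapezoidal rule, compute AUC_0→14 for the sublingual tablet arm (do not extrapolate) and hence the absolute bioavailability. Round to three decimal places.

Trapezoidal AUC_0→14 (sublingual tablet):
  [0→0.5]: (0.00+9.48)/2 × 0.5 = 2.37
  [0.5→6.5]: (9.48+2.57)/2 × 6 = 36.15
  [6.5→9.5]: (2.57+1.04)/2 × 3 = 5.415
  [9.5→13.5]: (1.04+0.31)/2 × 4 = 2.7
  [13.5→14]: (0.31+0.27)/2 × 0.5 = 0.145
  Sum = 46.78 mcg/mL·h
F = (AUC_ev/D_ev)/(AUC_iv/D_iv) = (46.78/40)/(32.1/10) = 1.1695/3.21 = 0.3643

F = 0.364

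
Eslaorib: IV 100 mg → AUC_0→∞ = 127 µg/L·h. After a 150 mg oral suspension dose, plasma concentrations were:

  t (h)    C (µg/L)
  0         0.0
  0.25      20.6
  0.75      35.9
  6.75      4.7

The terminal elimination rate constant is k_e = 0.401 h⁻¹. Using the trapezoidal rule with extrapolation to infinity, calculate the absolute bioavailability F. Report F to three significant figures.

Trapezoidal AUC_0→6.75 (oral suspension):
  [0→0.25]: (0.0+20.6)/2 × 0.25 = 2.575
  [0.25→0.75]: (20.6+35.9)/2 × 0.5 = 14.125
  [0.75→6.75]: (35.9+4.7)/2 × 6 = 121.8
  Sum = 138.5 µg/L·h
Tail: C_last/k_e = 4.7/0.401 = 11.721
AUC_0→∞ (oral suspension) = 138.5 + 11.721 = 150.221 µg/L·h
F = (AUC_ev/D_ev)/(AUC_iv/D_iv) = (150.221/150)/(127/100) = 1.00147/1.27 = 0.7886

F = 0.789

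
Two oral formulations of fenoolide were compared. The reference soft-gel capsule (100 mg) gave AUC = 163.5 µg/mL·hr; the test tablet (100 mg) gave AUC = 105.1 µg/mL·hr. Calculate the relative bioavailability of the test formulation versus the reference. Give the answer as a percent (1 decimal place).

F_rel = 64.3%

F_rel = (AUC_test/D_test) / (AUC_ref/D_ref)
      = (105.1/100) / (163.5/100)
      = 1.051 / 1.635 = 0.6428 = 64.28%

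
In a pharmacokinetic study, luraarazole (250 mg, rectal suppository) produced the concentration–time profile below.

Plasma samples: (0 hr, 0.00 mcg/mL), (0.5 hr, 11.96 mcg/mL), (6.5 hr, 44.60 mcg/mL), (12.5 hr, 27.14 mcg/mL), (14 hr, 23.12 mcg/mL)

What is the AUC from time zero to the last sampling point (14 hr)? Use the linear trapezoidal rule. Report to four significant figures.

Trapezoidal AUC_0→14:
  [0→0.5]: (0.00+11.96)/2 × 0.5 = 2.99
  [0.5→6.5]: (11.96+44.60)/2 × 6 = 169.68
  [6.5→12.5]: (44.60+27.14)/2 × 6 = 215.22
  [12.5→14]: (27.14+23.12)/2 × 1.5 = 37.695
  Sum = 425.585 mcg/mL·hr

AUC = 425.6 mcg/mL·hr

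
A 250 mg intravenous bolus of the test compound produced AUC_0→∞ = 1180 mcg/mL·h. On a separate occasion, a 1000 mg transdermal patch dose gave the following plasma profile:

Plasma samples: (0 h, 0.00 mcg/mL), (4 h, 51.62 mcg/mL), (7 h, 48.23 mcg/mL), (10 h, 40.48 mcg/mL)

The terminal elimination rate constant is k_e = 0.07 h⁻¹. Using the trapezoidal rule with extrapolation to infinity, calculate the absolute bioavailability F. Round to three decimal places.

F = 0.204

Trapezoidal AUC_0→10 (transdermal patch):
  [0→4]: (0.00+51.62)/2 × 4 = 103.24
  [4→7]: (51.62+48.23)/2 × 3 = 149.775
  [7→10]: (48.23+40.48)/2 × 3 = 133.065
  Sum = 386.08 mcg/mL·h
Tail: C_last/k_e = 40.48/0.07 = 578.286
AUC_0→∞ (transdermal patch) = 386.08 + 578.286 = 964.366 mcg/mL·h
F = (AUC_ev/D_ev)/(AUC_iv/D_iv) = (964.366/1000)/(1180/250) = 0.964366/4.72 = 0.2043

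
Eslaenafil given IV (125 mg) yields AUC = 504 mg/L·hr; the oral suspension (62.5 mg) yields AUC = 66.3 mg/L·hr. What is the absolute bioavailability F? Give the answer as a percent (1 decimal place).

F = 26.3%

F = (AUC_ev / D_ev) / (AUC_iv / D_iv)
  = (66.3/62.5) / (504/125)
  = 1.0608 / 4.032 = 0.2631
  = 26.31%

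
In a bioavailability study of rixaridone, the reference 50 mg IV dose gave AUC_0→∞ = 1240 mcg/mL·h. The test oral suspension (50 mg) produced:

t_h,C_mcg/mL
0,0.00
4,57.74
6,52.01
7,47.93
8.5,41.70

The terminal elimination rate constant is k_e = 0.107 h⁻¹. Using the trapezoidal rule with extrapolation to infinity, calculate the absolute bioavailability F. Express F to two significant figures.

F = 0.59

Trapezoidal AUC_0→8.5 (oral suspension):
  [0→4]: (0.00+57.74)/2 × 4 = 115.48
  [4→6]: (57.74+52.01)/2 × 2 = 109.75
  [6→7]: (52.01+47.93)/2 × 1 = 49.97
  [7→8.5]: (47.93+41.70)/2 × 1.5 = 67.2225
  Sum = 342.4225 mcg/mL·h
Tail: C_last/k_e = 41.70/0.107 = 389.720
AUC_0→∞ (oral suspension) = 342.4225 + 389.720 = 732.1425 mcg/mL·h
F = (AUC_ev/D_ev)/(AUC_iv/D_iv) = (732.1425/50)/(1240/50) = 14.64285/24.8 = 0.5904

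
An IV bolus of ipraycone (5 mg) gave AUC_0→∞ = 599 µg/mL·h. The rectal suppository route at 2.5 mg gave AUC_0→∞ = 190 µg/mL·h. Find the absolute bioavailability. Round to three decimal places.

F = 0.634

F = (AUC_ev / D_ev) / (AUC_iv / D_iv)
  = (190/2.5) / (599/5)
  = 76 / 119.8 = 0.6344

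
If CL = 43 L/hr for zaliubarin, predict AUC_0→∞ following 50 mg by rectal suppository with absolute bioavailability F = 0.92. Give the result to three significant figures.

AUC = 1.07 mg/L·hr

AUC_0→∞ = F × Dose / CL
        = 0.92 × 50 / 43 = 1.06977 mg/L·hr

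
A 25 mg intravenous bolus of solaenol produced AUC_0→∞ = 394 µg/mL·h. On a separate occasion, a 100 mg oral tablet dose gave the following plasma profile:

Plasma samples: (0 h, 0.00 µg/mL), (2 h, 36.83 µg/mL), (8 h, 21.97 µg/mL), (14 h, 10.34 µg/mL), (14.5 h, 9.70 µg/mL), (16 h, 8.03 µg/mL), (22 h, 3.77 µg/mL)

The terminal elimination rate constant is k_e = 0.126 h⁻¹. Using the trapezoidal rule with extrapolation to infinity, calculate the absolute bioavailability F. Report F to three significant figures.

Trapezoidal AUC_0→22 (oral tablet):
  [0→2]: (0.00+36.83)/2 × 2 = 36.83
  [2→8]: (36.83+21.97)/2 × 6 = 176.4
  [8→14]: (21.97+10.34)/2 × 6 = 96.93
  [14→14.5]: (10.34+9.70)/2 × 0.5 = 5.01
  [14.5→16]: (9.70+8.03)/2 × 1.5 = 13.2975
  [16→22]: (8.03+3.77)/2 × 6 = 35.4
  Sum = 363.8675 µg/mL·h
Tail: C_last/k_e = 3.77/0.126 = 29.921
AUC_0→∞ (oral tablet) = 363.8675 + 29.921 = 393.7885 µg/mL·h
F = (AUC_ev/D_ev)/(AUC_iv/D_iv) = (393.7885/100)/(394/25) = 3.937885/15.76 = 0.2499

F = 0.250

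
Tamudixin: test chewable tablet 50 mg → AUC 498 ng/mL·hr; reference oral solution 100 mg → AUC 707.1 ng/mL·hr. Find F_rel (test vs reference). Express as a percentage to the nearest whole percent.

F_rel = 141%

F_rel = (AUC_test/D_test) / (AUC_ref/D_ref)
      = (498/50) / (707.1/100)
      = 9.96 / 7.071 = 1.4086 = 140.86%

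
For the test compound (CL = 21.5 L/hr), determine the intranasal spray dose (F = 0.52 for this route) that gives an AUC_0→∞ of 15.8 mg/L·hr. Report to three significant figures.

Dose = CL × AUC_0→∞ / F
     = 21.5 × 15.8 / 0.52 = 653.269 mg

Dose = 653 mg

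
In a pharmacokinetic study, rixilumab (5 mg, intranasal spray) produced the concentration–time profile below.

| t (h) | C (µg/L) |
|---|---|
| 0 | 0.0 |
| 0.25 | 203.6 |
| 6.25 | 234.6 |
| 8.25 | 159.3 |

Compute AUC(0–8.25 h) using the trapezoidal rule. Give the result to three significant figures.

Trapezoidal AUC_0→8.25:
  [0→0.25]: (0.0+203.6)/2 × 0.25 = 25.45
  [0.25→6.25]: (203.6+234.6)/2 × 6 = 1314.6
  [6.25→8.25]: (234.6+159.3)/2 × 2 = 393.9
  Sum = 1733.95 µg/L·h

AUC = 1730 µg/L·h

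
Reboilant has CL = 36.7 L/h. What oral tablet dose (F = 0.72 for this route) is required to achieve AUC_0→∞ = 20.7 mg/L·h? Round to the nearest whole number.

Dose = CL × AUC_0→∞ / F
     = 36.7 × 20.7 / 0.72 = 1055.125 mg

Dose = 1055 mg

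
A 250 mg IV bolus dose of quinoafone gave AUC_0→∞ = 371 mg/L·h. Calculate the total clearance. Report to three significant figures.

CL = Dose_iv / AUC_0→∞
   = 250 / 371 = 0.673854 L/h

CL = 0.674 L/h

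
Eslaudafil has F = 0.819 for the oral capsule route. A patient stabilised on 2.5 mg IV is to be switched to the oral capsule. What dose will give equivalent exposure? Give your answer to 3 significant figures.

D_oral = 3.05 mg

For equal systemic exposure: F × D_ev = D_iv
D_ev = D_iv / F = 2.5 / 0.819 = 3.0525 mg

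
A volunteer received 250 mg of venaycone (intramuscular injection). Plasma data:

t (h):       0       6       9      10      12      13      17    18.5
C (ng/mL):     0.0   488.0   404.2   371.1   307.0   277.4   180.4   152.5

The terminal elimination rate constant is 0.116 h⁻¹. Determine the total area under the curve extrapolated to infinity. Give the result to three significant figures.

AUC = 6640 ng/mL·h

Trapezoidal AUC_0→18.5:
  [0→6]: (0.0+488.0)/2 × 6 = 1464.0
  [6→9]: (488.0+404.2)/2 × 3 = 1338.3
  [9→10]: (404.2+371.1)/2 × 1 = 387.65
  [10→12]: (371.1+307.0)/2 × 2 = 678.1
  [12→13]: (307.0+277.4)/2 × 1 = 292.2
  [13→17]: (277.4+180.4)/2 × 4 = 915.6
  [17→18.5]: (180.4+152.5)/2 × 1.5 = 249.675
  Sum = 5325.525 ng/mL·h
Extrapolated tail: C_last / k_e = 152.5 / 0.116 = 1314.655
AUC_0→∞ = 5325.525 + 1314.655 = 6640.18 ng/mL·h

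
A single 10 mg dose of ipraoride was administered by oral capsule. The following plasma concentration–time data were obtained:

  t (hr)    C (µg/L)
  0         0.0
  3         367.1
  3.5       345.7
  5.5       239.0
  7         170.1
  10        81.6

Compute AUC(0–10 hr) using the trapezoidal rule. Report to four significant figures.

AUC = 1998 µg/L·hr

Trapezoidal AUC_0→10:
  [0→3]: (0.0+367.1)/2 × 3 = 550.65
  [3→3.5]: (367.1+345.7)/2 × 0.5 = 178.2
  [3.5→5.5]: (345.7+239.0)/2 × 2 = 584.7
  [5.5→7]: (239.0+170.1)/2 × 1.5 = 306.825
  [7→10]: (170.1+81.6)/2 × 3 = 377.55
  Sum = 1997.925 µg/L·hr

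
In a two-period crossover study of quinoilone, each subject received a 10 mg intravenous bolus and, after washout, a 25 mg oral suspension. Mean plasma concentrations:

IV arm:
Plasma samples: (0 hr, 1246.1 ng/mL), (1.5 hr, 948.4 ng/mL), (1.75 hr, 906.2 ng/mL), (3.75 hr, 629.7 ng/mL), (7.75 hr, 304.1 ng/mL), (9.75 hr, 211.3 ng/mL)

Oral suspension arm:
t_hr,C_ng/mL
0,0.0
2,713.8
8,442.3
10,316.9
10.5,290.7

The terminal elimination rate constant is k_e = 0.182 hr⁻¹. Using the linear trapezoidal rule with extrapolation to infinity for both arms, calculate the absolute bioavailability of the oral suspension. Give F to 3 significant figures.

F = 0.385

Trapezoidal AUC_0→9.75 (IV):
  [0→1.5]: (1246.1+948.4)/2 × 1.5 = 1645.875
  [1.5→1.75]: (948.4+906.2)/2 × 0.25 = 231.825
  [1.75→3.75]: (906.2+629.7)/2 × 2 = 1535.9
  [3.75→7.75]: (629.7+304.1)/2 × 4 = 1867.6
  [7.75→9.75]: (304.1+211.3)/2 × 2 = 515.4
  Sum = 5796.6 ng/mL·hr
IV tail: 211.3/0.182 = 1160.989; AUC_iv,0→∞ = 5796.6 + 1160.989 = 6957.589 ng/mL·hr
Trapezoidal AUC_0→10.5 (oral suspension):
  [0→2]: (0.0+713.8)/2 × 2 = 713.8
  [2→8]: (713.8+442.3)/2 × 6 = 3468.3
  [8→10]: (442.3+316.9)/2 × 2 = 759.2
  [10→10.5]: (316.9+290.7)/2 × 0.5 = 151.9
  Sum = 5093.2 ng/mL·hr
oral suspension tail: 290.7/0.182 = 1597.253; AUC_ev,0→∞ = 5093.2 + 1597.253 = 6690.453 ng/mL·hr
F = (AUC_ev/D_ev)/(AUC_iv/D_iv) = (6690.453/25)/(6957.589/10) = 267.61812/695.7589 = 0.3846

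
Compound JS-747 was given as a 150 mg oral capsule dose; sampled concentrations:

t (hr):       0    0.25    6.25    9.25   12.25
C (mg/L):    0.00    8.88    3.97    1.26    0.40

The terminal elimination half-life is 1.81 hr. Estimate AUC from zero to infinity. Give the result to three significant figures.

AUC = 51.0 mg/L·hr

Trapezoidal AUC_0→12.25:
  [0→0.25]: (0.00+8.88)/2 × 0.25 = 1.11
  [0.25→6.25]: (8.88+3.97)/2 × 6 = 38.55
  [6.25→9.25]: (3.97+1.26)/2 × 3 = 7.845
  [9.25→12.25]: (1.26+0.40)/2 × 3 = 2.49
  Sum = 49.995 mg/L·hr
k_e = ln2 / t½ = 0.693147 / 1.81 = 0.3830 hr^-1
Extrapolated tail: C_last / k_e = 0.40 / 0.383 = 1.044
AUC_0→∞ = 49.995 + 1.044 = 51.039 mg/L·hr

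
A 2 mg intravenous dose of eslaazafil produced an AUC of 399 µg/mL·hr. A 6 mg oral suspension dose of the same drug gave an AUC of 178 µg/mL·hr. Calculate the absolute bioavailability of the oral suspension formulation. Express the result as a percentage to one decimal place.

F = 14.9%

F = (AUC_ev / D_ev) / (AUC_iv / D_iv)
  = (178/6) / (399/2)
  = 29.6667 / 199.5 = 0.1487
  = 14.87%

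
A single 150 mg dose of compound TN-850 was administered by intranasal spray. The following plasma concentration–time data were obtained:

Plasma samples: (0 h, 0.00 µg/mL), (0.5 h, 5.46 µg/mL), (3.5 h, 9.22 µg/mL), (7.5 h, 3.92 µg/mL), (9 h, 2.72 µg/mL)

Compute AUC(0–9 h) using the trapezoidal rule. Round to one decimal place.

Trapezoidal AUC_0→9:
  [0→0.5]: (0.00+5.46)/2 × 0.5 = 1.365
  [0.5→3.5]: (5.46+9.22)/2 × 3 = 22.02
  [3.5→7.5]: (9.22+3.92)/2 × 4 = 26.28
  [7.5→9]: (3.92+2.72)/2 × 1.5 = 4.98
  Sum = 54.645 µg/mL·h

AUC = 54.6 µg/mL·h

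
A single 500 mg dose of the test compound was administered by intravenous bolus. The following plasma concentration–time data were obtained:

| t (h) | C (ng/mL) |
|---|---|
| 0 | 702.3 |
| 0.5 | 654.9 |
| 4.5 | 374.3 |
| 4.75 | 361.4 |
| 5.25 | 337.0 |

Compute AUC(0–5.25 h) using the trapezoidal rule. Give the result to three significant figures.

AUC = 2660 ng/mL·h

Trapezoidal AUC_0→5.25:
  [0→0.5]: (702.3+654.9)/2 × 0.5 = 339.3
  [0.5→4.5]: (654.9+374.3)/2 × 4 = 2058.4
  [4.5→4.75]: (374.3+361.4)/2 × 0.25 = 91.9625
  [4.75→5.25]: (361.4+337.0)/2 × 0.5 = 174.6
  Sum = 2664.2625 ng/mL·h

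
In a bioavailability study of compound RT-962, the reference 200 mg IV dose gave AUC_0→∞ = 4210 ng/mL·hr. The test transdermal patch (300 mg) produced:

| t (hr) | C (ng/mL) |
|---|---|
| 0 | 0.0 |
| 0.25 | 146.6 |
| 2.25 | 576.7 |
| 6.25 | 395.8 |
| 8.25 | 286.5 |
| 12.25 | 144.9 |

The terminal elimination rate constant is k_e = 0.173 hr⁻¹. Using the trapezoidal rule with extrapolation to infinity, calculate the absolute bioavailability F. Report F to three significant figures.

Trapezoidal AUC_0→12.25 (transdermal patch):
  [0→0.25]: (0.0+146.6)/2 × 0.25 = 18.325
  [0.25→2.25]: (146.6+576.7)/2 × 2 = 723.3
  [2.25→6.25]: (576.7+395.8)/2 × 4 = 1945.0
  [6.25→8.25]: (395.8+286.5)/2 × 2 = 682.3
  [8.25→12.25]: (286.5+144.9)/2 × 4 = 862.8
  Sum = 4231.725 ng/mL·hr
Tail: C_last/k_e = 144.9/0.173 = 837.572
AUC_0→∞ (transdermal patch) = 4231.725 + 837.572 = 5069.297 ng/mL·hr
F = (AUC_ev/D_ev)/(AUC_iv/D_iv) = (5069.297/300)/(4210/200) = 16.8977/21.05 = 0.8027

F = 0.803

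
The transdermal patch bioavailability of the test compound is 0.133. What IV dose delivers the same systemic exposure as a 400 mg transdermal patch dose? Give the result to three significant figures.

Systemic exposure from an extravascular dose = F × D_ev, so the equivalent IV dose is F × D_ev.
D_iv = F × D_ev = 0.133 × 400 = 53.2 mg

D_iv = 53.2 mg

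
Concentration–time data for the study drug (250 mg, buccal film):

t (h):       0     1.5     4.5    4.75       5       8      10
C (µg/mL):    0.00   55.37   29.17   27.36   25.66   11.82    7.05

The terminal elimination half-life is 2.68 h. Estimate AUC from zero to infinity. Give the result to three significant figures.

AUC = 284 µg/mL·h

Trapezoidal AUC_0→10:
  [0→1.5]: (0.00+55.37)/2 × 1.5 = 41.5275
  [1.5→4.5]: (55.37+29.17)/2 × 3 = 126.81
  [4.5→4.75]: (29.17+27.36)/2 × 0.25 = 7.06625
  [4.75→5]: (27.36+25.66)/2 × 0.25 = 6.6275
  [5→8]: (25.66+11.82)/2 × 3 = 56.22
  [8→10]: (11.82+7.05)/2 × 2 = 18.87
  Sum = 257.12125 µg/mL·h
k_e = ln2 / t½ = 0.693147 / 2.68 = 0.2586 h^-1
Extrapolated tail: C_last / k_e = 7.05 / 0.2586 = 27.262
AUC_0→∞ = 257.12125 + 27.262 = 284.38325 µg/mL·h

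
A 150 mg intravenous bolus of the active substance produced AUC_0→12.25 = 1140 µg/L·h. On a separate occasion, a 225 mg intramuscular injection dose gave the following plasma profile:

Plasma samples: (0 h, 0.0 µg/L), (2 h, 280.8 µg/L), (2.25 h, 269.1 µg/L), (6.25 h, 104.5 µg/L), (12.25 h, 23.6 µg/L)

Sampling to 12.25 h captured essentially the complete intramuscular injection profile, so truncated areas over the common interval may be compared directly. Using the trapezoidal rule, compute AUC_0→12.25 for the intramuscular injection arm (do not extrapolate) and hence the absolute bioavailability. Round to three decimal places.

F = 0.866

Trapezoidal AUC_0→12.25 (intramuscular injection):
  [0→2]: (0.0+280.8)/2 × 2 = 280.8
  [2→2.25]: (280.8+269.1)/2 × 0.25 = 68.7375
  [2.25→6.25]: (269.1+104.5)/2 × 4 = 747.2
  [6.25→12.25]: (104.5+23.6)/2 × 6 = 384.3
  Sum = 1481.0375 µg/L·h
F = (AUC_ev/D_ev)/(AUC_iv/D_iv) = (1481.0375/225)/(1140/150) = 6.58239/7.6 = 0.8661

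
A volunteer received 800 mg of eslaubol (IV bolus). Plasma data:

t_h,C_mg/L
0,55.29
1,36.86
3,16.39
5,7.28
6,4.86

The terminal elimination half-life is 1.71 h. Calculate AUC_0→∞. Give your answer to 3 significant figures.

Trapezoidal AUC_0→6:
  [0→1]: (55.29+36.86)/2 × 1 = 46.075
  [1→3]: (36.86+16.39)/2 × 2 = 53.25
  [3→5]: (16.39+7.28)/2 × 2 = 23.67
  [5→6]: (7.28+4.86)/2 × 1 = 6.07
  Sum = 129.065 mg/L·h
k_e = ln2 / t½ = 0.693147 / 1.71 = 0.4053 h^-1
Extrapolated tail: C_last / k_e = 4.86 / 0.4053 = 11.991
AUC_0→∞ = 129.065 + 11.991 = 141.056 mg/L·h

AUC = 141 mg/L·h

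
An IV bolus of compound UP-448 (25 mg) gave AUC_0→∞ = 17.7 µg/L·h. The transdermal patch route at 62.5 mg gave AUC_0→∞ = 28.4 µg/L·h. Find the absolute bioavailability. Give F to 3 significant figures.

F = (AUC_ev / D_ev) / (AUC_iv / D_iv)
  = (28.4/62.5) / (17.7/25)
  = 0.4544 / 0.708 = 0.6418

F = 0.642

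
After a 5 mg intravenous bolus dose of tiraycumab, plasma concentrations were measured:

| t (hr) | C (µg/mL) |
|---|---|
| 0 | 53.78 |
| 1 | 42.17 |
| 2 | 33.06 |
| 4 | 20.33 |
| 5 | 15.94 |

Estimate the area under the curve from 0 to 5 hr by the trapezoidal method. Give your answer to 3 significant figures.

Trapezoidal AUC_0→5:
  [0→1]: (53.78+42.17)/2 × 1 = 47.975
  [1→2]: (42.17+33.06)/2 × 1 = 37.615
  [2→4]: (33.06+20.33)/2 × 2 = 53.39
  [4→5]: (20.33+15.94)/2 × 1 = 18.135
  Sum = 157.115 µg/mL·hr

AUC = 157 µg/mL·hr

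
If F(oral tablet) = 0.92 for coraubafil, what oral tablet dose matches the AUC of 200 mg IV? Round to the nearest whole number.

D_oral = 217 mg

For equal systemic exposure: F × D_ev = D_iv
D_ev = D_iv / F = 200 / 0.92 = 217.391 mg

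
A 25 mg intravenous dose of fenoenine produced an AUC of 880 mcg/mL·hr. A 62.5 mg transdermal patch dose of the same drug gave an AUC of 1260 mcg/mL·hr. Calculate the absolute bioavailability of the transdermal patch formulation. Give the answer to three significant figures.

F = (AUC_ev / D_ev) / (AUC_iv / D_iv)
  = (1260/62.5) / (880/25)
  = 20.16 / 35.2 = 0.5727

F = 0.573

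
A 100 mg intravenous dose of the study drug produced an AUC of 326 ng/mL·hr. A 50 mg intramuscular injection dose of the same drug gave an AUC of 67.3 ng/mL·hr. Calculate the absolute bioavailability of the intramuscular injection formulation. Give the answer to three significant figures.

F = 0.413

F = (AUC_ev / D_ev) / (AUC_iv / D_iv)
  = (67.3/50) / (326/100)
  = 1.346 / 3.26 = 0.4129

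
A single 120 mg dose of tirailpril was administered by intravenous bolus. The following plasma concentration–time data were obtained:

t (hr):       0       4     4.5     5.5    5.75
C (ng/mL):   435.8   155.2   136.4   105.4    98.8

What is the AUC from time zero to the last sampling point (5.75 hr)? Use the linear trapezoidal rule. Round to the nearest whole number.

AUC = 1401 ng/mL·hr

Trapezoidal AUC_0→5.75:
  [0→4]: (435.8+155.2)/2 × 4 = 1182.0
  [4→4.5]: (155.2+136.4)/2 × 0.5 = 72.9
  [4.5→5.5]: (136.4+105.4)/2 × 1 = 120.9
  [5.5→5.75]: (105.4+98.8)/2 × 0.25 = 25.525
  Sum = 1401.325 ng/mL·hr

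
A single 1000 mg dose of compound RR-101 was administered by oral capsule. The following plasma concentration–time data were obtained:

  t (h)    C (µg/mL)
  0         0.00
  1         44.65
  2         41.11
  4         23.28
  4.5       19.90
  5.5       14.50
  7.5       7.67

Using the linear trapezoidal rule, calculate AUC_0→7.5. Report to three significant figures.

AUC = 180 µg/mL·h

Trapezoidal AUC_0→7.5:
  [0→1]: (0.00+44.65)/2 × 1 = 22.325
  [1→2]: (44.65+41.11)/2 × 1 = 42.88
  [2→4]: (41.11+23.28)/2 × 2 = 64.39
  [4→4.5]: (23.28+19.90)/2 × 0.5 = 10.795
  [4.5→5.5]: (19.90+14.50)/2 × 1 = 17.2
  [5.5→7.5]: (14.50+7.67)/2 × 2 = 22.17
  Sum = 179.76 µg/mL·h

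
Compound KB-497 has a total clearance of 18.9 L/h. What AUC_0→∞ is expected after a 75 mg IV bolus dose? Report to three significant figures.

AUC_0→∞ = Dose_iv / CL
        = 75 / 18.9 = 3.96825 mg/L·h

AUC = 3.97 mg/L·h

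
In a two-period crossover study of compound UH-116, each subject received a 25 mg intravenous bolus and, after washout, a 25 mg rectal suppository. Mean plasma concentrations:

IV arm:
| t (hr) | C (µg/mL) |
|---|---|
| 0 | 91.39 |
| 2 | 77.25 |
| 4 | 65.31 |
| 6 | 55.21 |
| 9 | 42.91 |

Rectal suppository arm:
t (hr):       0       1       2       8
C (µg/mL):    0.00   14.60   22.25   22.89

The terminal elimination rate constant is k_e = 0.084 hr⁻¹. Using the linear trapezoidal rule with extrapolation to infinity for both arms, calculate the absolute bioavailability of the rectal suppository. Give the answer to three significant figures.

F = 0.398

Trapezoidal AUC_0→9 (IV):
  [0→2]: (91.39+77.25)/2 × 2 = 168.64
  [2→4]: (77.25+65.31)/2 × 2 = 142.56
  [4→6]: (65.31+55.21)/2 × 2 = 120.52
  [6→9]: (55.21+42.91)/2 × 3 = 147.18
  Sum = 578.9 µg/mL·hr
IV tail: 42.91/0.084 = 510.833; AUC_iv,0→∞ = 578.9 + 510.833 = 1089.733 µg/mL·hr
Trapezoidal AUC_0→8 (rectal suppository):
  [0→1]: (0.00+14.60)/2 × 1 = 7.3
  [1→2]: (14.60+22.25)/2 × 1 = 18.425
  [2→8]: (22.25+22.89)/2 × 6 = 135.42
  Sum = 161.145 µg/mL·hr
rectal suppository tail: 22.89/0.084 = 272.500; AUC_ev,0→∞ = 161.145 + 272.500 = 433.645 µg/mL·hr
F = (AUC_ev/D_ev)/(AUC_iv/D_iv) = (433.645/25)/(1089.733/25) = 17.3458/43.58932 = 0.3979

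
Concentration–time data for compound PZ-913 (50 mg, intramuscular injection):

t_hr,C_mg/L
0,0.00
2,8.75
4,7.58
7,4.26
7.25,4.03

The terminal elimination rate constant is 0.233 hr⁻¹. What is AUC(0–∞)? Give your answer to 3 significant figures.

AUC = 61.2 mg/L·hr

Trapezoidal AUC_0→7.25:
  [0→2]: (0.00+8.75)/2 × 2 = 8.75
  [2→4]: (8.75+7.58)/2 × 2 = 16.33
  [4→7]: (7.58+4.26)/2 × 3 = 17.76
  [7→7.25]: (4.26+4.03)/2 × 0.25 = 1.03625
  Sum = 43.87625 mg/L·hr
Extrapolated tail: C_last / k_e = 4.03 / 0.233 = 17.296
AUC_0→∞ = 43.87625 + 17.296 = 61.17225 mg/L·hr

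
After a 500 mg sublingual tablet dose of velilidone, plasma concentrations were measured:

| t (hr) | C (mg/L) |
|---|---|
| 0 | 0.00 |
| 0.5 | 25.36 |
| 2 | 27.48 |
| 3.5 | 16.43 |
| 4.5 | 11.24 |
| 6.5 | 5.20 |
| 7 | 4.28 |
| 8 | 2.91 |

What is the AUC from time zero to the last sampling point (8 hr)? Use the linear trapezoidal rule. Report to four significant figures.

Trapezoidal AUC_0→8:
  [0→0.5]: (0.00+25.36)/2 × 0.5 = 6.34
  [0.5→2]: (25.36+27.48)/2 × 1.5 = 39.63
  [2→3.5]: (27.48+16.43)/2 × 1.5 = 32.9325
  [3.5→4.5]: (16.43+11.24)/2 × 1 = 13.835
  [4.5→6.5]: (11.24+5.20)/2 × 2 = 16.44
  [6.5→7]: (5.20+4.28)/2 × 0.5 = 2.37
  [7→8]: (4.28+2.91)/2 × 1 = 3.595
  Sum = 115.1425 mg/L·hr

AUC = 115.1 mg/L·hr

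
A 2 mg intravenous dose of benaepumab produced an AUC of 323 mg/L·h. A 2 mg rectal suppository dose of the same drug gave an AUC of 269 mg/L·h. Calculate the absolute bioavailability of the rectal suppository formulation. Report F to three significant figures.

F = (AUC_ev / D_ev) / (AUC_iv / D_iv)
  = (269/2) / (323/2)
  = 134.5 / 161.5 = 0.8328

F = 0.833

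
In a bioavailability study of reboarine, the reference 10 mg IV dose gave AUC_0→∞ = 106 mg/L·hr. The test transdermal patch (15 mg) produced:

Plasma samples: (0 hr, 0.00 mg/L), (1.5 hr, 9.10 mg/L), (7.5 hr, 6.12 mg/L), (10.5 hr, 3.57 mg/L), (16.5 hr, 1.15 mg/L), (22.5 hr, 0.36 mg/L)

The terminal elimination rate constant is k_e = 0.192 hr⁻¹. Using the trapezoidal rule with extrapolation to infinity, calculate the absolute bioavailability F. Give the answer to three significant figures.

Trapezoidal AUC_0→22.5 (transdermal patch):
  [0→1.5]: (0.00+9.10)/2 × 1.5 = 6.825
  [1.5→7.5]: (9.10+6.12)/2 × 6 = 45.66
  [7.5→10.5]: (6.12+3.57)/2 × 3 = 14.535
  [10.5→16.5]: (3.57+1.15)/2 × 6 = 14.16
  [16.5→22.5]: (1.15+0.36)/2 × 6 = 4.53
  Sum = 85.71 mg/L·hr
Tail: C_last/k_e = 0.36/0.192 = 1.875
AUC_0→∞ (transdermal patch) = 85.71 + 1.875 = 87.585 mg/L·hr
F = (AUC_ev/D_ev)/(AUC_iv/D_iv) = (87.585/15)/(106/10) = 5.839/10.6 = 0.5508

F = 0.551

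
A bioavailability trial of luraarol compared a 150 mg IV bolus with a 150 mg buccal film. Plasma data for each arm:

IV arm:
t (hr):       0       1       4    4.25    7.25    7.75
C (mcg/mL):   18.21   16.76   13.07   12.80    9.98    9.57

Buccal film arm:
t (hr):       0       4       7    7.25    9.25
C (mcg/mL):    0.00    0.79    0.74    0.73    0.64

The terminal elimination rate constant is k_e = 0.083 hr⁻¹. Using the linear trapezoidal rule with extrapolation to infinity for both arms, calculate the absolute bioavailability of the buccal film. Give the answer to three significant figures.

Trapezoidal AUC_0→7.75 (IV):
  [0→1]: (18.21+16.76)/2 × 1 = 17.485
  [1→4]: (16.76+13.07)/2 × 3 = 44.745
  [4→4.25]: (13.07+12.80)/2 × 0.25 = 3.23375
  [4.25→7.25]: (12.80+9.98)/2 × 3 = 34.17
  [7.25→7.75]: (9.98+9.57)/2 × 0.5 = 4.8875
  Sum = 104.52125 mcg/mL·hr
IV tail: 9.57/0.083 = 115.301; AUC_iv,0→∞ = 104.52125 + 115.301 = 219.82225 mcg/mL·hr
Trapezoidal AUC_0→9.25 (buccal film):
  [0→4]: (0.00+0.79)/2 × 4 = 1.58
  [4→7]: (0.79+0.74)/2 × 3 = 2.295
  [7→7.25]: (0.74+0.73)/2 × 0.25 = 0.18375
  [7.25→9.25]: (0.73+0.64)/2 × 2 = 1.37
  Sum = 5.42875 mcg/mL·hr
buccal film tail: 0.64/0.083 = 7.711; AUC_ev,0→∞ = 5.42875 + 7.711 = 13.13975 mcg/mL·hr
F = (AUC_ev/D_ev)/(AUC_iv/D_iv) = (13.13975/150)/(219.82225/150) = 0.0875983/1.46548 = 0.0598

F = 0.0598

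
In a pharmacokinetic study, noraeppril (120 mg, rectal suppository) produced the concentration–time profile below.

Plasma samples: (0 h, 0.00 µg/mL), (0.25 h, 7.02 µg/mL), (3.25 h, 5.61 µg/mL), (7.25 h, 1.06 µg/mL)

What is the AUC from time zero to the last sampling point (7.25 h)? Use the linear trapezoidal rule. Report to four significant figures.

AUC = 33.16 µg/mL·h

Trapezoidal AUC_0→7.25:
  [0→0.25]: (0.00+7.02)/2 × 0.25 = 0.8775
  [0.25→3.25]: (7.02+5.61)/2 × 3 = 18.945
  [3.25→7.25]: (5.61+1.06)/2 × 4 = 13.34
  Sum = 33.1625 µg/mL·h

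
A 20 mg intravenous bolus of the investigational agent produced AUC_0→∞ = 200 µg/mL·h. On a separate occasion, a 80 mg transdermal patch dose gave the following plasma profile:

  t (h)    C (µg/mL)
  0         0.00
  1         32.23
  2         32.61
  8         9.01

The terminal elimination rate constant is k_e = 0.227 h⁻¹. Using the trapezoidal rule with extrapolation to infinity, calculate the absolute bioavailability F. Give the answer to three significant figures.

F = 0.266

Trapezoidal AUC_0→8 (transdermal patch):
  [0→1]: (0.00+32.23)/2 × 1 = 16.115
  [1→2]: (32.23+32.61)/2 × 1 = 32.42
  [2→8]: (32.61+9.01)/2 × 6 = 124.86
  Sum = 173.395 µg/mL·h
Tail: C_last/k_e = 9.01/0.227 = 39.692
AUC_0→∞ (transdermal patch) = 173.395 + 39.692 = 213.087 µg/mL·h
F = (AUC_ev/D_ev)/(AUC_iv/D_iv) = (213.087/80)/(200/20) = 2.6635875/10 = 0.2664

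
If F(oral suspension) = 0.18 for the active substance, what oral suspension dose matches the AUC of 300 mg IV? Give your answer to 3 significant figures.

D_oral = 1670 mg

For equal systemic exposure: F × D_ev = D_iv
D_ev = D_iv / F = 300 / 0.18 = 1666.67 mg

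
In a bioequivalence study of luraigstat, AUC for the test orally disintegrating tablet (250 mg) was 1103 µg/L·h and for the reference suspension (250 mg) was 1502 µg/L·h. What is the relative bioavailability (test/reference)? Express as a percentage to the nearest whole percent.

F_rel = 73%

F_rel = (AUC_test/D_test) / (AUC_ref/D_ref)
      = (1103/250) / (1502/250)
      = 4.412 / 6.008 = 0.7344 = 73.44%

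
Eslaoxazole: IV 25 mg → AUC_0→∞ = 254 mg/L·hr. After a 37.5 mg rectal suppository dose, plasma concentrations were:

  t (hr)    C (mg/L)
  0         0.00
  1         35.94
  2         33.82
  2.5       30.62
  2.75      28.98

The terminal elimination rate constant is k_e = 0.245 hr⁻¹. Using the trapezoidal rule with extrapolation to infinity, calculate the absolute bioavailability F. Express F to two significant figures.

Trapezoidal AUC_0→2.75 (rectal suppository):
  [0→1]: (0.00+35.94)/2 × 1 = 17.97
  [1→2]: (35.94+33.82)/2 × 1 = 34.88
  [2→2.5]: (33.82+30.62)/2 × 0.5 = 16.11
  [2.5→2.75]: (30.62+28.98)/2 × 0.25 = 7.45
  Sum = 76.41 mg/L·hr
Tail: C_last/k_e = 28.98/0.245 = 118.286
AUC_0→∞ (rectal suppository) = 76.41 + 118.286 = 194.696 mg/L·hr
F = (AUC_ev/D_ev)/(AUC_iv/D_iv) = (194.696/37.5)/(254/25) = 5.19189/10.16 = 0.5110

F = 0.51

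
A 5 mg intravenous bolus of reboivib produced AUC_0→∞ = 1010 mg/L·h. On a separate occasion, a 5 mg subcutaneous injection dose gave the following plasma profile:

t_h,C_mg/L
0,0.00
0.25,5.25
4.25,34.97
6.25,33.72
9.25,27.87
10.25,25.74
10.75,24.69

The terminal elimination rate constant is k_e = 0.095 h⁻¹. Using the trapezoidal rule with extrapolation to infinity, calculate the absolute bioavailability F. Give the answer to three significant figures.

Trapezoidal AUC_0→10.75 (subcutaneous injection):
  [0→0.25]: (0.00+5.25)/2 × 0.25 = 0.65625
  [0.25→4.25]: (5.25+34.97)/2 × 4 = 80.44
  [4.25→6.25]: (34.97+33.72)/2 × 2 = 68.69
  [6.25→9.25]: (33.72+27.87)/2 × 3 = 92.385
  [9.25→10.25]: (27.87+25.74)/2 × 1 = 26.805
  [10.25→10.75]: (25.74+24.69)/2 × 0.5 = 12.6075
  Sum = 281.58375 mg/L·h
Tail: C_last/k_e = 24.69/0.095 = 259.895
AUC_0→∞ (subcutaneous injection) = 281.58375 + 259.895 = 541.47875 mg/L·h
F = (AUC_ev/D_ev)/(AUC_iv/D_iv) = (541.47875/5)/(1010/5) = 108.29575/202 = 0.5361

F = 0.536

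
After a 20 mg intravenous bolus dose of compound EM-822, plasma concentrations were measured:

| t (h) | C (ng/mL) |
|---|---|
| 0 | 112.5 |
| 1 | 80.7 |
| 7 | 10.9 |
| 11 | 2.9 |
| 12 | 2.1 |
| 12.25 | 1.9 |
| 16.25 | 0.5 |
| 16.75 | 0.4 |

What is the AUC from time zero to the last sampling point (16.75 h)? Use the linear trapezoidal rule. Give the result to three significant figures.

Trapezoidal AUC_0→16.75:
  [0→1]: (112.5+80.7)/2 × 1 = 96.6
  [1→7]: (80.7+10.9)/2 × 6 = 274.8
  [7→11]: (10.9+2.9)/2 × 4 = 27.6
  [11→12]: (2.9+2.1)/2 × 1 = 2.5
  [12→12.25]: (2.1+1.9)/2 × 0.25 = 0.5
  [12.25→16.25]: (1.9+0.5)/2 × 4 = 4.8
  [16.25→16.75]: (0.5+0.4)/2 × 0.5 = 0.225
  Sum = 407.025 ng/mL·h

AUC = 407 ng/mL·h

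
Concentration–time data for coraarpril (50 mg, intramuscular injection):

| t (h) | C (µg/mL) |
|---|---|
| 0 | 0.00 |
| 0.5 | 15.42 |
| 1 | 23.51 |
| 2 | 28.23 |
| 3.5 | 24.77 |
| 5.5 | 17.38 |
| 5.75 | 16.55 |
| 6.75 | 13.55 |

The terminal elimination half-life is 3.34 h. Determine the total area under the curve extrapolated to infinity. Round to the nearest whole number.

AUC = 206 µg/mL·h

Trapezoidal AUC_0→6.75:
  [0→0.5]: (0.00+15.42)/2 × 0.5 = 3.855
  [0.5→1]: (15.42+23.51)/2 × 0.5 = 9.7325
  [1→2]: (23.51+28.23)/2 × 1 = 25.87
  [2→3.5]: (28.23+24.77)/2 × 1.5 = 39.75
  [3.5→5.5]: (24.77+17.38)/2 × 2 = 42.15
  [5.5→5.75]: (17.38+16.55)/2 × 0.25 = 4.24125
  [5.75→6.75]: (16.55+13.55)/2 × 1 = 15.05
  Sum = 140.64875 µg/mL·h
k_e = ln2 / t½ = 0.693147 / 3.34 = 0.2075 h^-1
Extrapolated tail: C_last / k_e = 13.55 / 0.2075 = 65.301
AUC_0→∞ = 140.64875 + 65.301 = 205.94975 µg/mL·h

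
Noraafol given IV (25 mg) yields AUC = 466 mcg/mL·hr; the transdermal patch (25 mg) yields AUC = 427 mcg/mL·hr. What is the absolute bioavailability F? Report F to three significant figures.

F = 0.916

F = (AUC_ev / D_ev) / (AUC_iv / D_iv)
  = (427/25) / (466/25)
  = 17.08 / 18.64 = 0.9163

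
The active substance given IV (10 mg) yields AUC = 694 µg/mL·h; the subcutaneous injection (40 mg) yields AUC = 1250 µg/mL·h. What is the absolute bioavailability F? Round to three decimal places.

F = 0.450

F = (AUC_ev / D_ev) / (AUC_iv / D_iv)
  = (1250/40) / (694/10)
  = 31.25 / 69.4 = 0.4503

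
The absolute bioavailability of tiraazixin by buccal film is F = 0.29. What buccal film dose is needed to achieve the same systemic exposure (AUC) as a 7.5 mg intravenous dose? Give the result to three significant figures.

For equal systemic exposure: F × D_ev = D_iv
D_ev = D_iv / F = 7.5 / 0.29 = 25.8621 mg

D_buccal = 25.9 mg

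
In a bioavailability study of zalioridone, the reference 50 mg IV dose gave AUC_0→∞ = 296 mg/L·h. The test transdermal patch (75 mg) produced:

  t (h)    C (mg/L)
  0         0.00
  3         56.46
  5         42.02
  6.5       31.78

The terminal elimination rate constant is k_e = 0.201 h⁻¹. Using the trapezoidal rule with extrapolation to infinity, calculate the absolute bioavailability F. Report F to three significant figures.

F = 0.893

Trapezoidal AUC_0→6.5 (transdermal patch):
  [0→3]: (0.00+56.46)/2 × 3 = 84.69
  [3→5]: (56.46+42.02)/2 × 2 = 98.48
  [5→6.5]: (42.02+31.78)/2 × 1.5 = 55.35
  Sum = 238.52 mg/L·h
Tail: C_last/k_e = 31.78/0.201 = 158.109
AUC_0→∞ (transdermal patch) = 238.52 + 158.109 = 396.629 mg/L·h
F = (AUC_ev/D_ev)/(AUC_iv/D_iv) = (396.629/75)/(296/50) = 5.28839/5.92 = 0.8933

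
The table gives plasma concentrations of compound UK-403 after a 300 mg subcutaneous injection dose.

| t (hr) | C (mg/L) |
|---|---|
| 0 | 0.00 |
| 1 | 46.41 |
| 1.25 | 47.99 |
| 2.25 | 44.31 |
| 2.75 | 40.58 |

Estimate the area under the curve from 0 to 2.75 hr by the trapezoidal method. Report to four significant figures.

AUC = 102.4 mg/L·hr

Trapezoidal AUC_0→2.75:
  [0→1]: (0.00+46.41)/2 × 1 = 23.205
  [1→1.25]: (46.41+47.99)/2 × 0.25 = 11.8
  [1.25→2.25]: (47.99+44.31)/2 × 1 = 46.15
  [2.25→2.75]: (44.31+40.58)/2 × 0.5 = 21.2225
  Sum = 102.3775 mg/L·hr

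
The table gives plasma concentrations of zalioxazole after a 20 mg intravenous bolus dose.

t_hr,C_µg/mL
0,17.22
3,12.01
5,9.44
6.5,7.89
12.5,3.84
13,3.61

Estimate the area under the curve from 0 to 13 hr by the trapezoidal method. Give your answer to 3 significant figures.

Trapezoidal AUC_0→13:
  [0→3]: (17.22+12.01)/2 × 3 = 43.845
  [3→5]: (12.01+9.44)/2 × 2 = 21.45
  [5→6.5]: (9.44+7.89)/2 × 1.5 = 12.9975
  [6.5→12.5]: (7.89+3.84)/2 × 6 = 35.19
  [12.5→13]: (3.84+3.61)/2 × 0.5 = 1.8625
  Sum = 115.345 µg/mL·hr

AUC = 115 µg/mL·hr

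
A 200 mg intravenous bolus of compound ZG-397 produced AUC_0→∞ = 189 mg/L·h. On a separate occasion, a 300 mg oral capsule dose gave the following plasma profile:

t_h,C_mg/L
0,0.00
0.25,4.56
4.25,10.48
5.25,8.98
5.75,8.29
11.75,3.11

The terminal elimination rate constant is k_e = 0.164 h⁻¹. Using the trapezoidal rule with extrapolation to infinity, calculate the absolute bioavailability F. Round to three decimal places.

F = 0.345

Trapezoidal AUC_0→11.75 (oral capsule):
  [0→0.25]: (0.00+4.56)/2 × 0.25 = 0.57
  [0.25→4.25]: (4.56+10.48)/2 × 4 = 30.08
  [4.25→5.25]: (10.48+8.98)/2 × 1 = 9.73
  [5.25→5.75]: (8.98+8.29)/2 × 0.5 = 4.3175
  [5.75→11.75]: (8.29+3.11)/2 × 6 = 34.2
  Sum = 78.8975 mg/L·h
Tail: C_last/k_e = 3.11/0.164 = 18.963
AUC_0→∞ (oral capsule) = 78.8975 + 18.963 = 97.8605 mg/L·h
F = (AUC_ev/D_ev)/(AUC_iv/D_iv) = (97.8605/300)/(189/200) = 0.326202/0.945 = 0.3452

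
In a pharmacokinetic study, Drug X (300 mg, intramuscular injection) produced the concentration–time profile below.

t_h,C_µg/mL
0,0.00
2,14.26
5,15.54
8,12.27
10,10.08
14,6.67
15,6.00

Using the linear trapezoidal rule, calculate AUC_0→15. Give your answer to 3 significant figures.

AUC = 163 µg/mL·h

Trapezoidal AUC_0→15:
  [0→2]: (0.00+14.26)/2 × 2 = 14.26
  [2→5]: (14.26+15.54)/2 × 3 = 44.7
  [5→8]: (15.54+12.27)/2 × 3 = 41.715
  [8→10]: (12.27+10.08)/2 × 2 = 22.35
  [10→14]: (10.08+6.67)/2 × 4 = 33.5
  [14→15]: (6.67+6.00)/2 × 1 = 6.335
  Sum = 162.86 µg/mL·h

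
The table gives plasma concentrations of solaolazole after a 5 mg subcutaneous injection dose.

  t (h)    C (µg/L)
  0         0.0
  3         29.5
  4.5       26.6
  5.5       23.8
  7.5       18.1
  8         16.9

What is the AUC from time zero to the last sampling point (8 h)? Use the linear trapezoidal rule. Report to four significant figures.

AUC = 162.2 µg/L·h

Trapezoidal AUC_0→8:
  [0→3]: (0.0+29.5)/2 × 3 = 44.25
  [3→4.5]: (29.5+26.6)/2 × 1.5 = 42.075
  [4.5→5.5]: (26.6+23.8)/2 × 1 = 25.2
  [5.5→7.5]: (23.8+18.1)/2 × 2 = 41.9
  [7.5→8]: (18.1+16.9)/2 × 0.5 = 8.75
  Sum = 162.175 µg/L·h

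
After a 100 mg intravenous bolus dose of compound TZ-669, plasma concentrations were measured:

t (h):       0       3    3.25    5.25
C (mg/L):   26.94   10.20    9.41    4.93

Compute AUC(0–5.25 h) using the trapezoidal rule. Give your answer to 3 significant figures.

AUC = 72.5 mg/L·h

Trapezoidal AUC_0→5.25:
  [0→3]: (26.94+10.20)/2 × 3 = 55.71
  [3→3.25]: (10.20+9.41)/2 × 0.25 = 2.45125
  [3.25→5.25]: (9.41+4.93)/2 × 2 = 14.34
  Sum = 72.50125 mg/L·h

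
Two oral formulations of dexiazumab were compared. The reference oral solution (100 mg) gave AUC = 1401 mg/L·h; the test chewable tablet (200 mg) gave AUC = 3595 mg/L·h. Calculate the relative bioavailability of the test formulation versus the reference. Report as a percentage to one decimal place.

F_rel = (AUC_test/D_test) / (AUC_ref/D_ref)
      = (3595/200) / (1401/100)
      = 17.975 / 14.01 = 1.2830 = 128.30%

F_rel = 128.3%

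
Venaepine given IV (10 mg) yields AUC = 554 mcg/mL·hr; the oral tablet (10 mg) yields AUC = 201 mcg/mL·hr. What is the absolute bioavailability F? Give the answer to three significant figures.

F = 0.363

F = (AUC_ev / D_ev) / (AUC_iv / D_iv)
  = (201/10) / (554/10)
  = 20.1 / 55.4 = 0.3628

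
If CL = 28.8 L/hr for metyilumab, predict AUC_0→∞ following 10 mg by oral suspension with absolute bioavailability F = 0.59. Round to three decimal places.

AUC_0→∞ = F × Dose / CL
        = 0.59 × 10 / 28.8 = 0.204861 mg/L·hr

AUC = 0.205 mg/L·hr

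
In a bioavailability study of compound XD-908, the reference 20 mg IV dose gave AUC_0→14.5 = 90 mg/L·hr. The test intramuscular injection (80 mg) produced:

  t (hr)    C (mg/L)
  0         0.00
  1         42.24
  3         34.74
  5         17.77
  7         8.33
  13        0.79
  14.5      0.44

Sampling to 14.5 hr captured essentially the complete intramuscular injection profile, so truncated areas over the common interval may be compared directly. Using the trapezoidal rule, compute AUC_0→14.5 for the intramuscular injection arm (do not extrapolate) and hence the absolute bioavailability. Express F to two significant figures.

F = 0.57

Trapezoidal AUC_0→14.5 (intramuscular injection):
  [0→1]: (0.00+42.24)/2 × 1 = 21.12
  [1→3]: (42.24+34.74)/2 × 2 = 76.98
  [3→5]: (34.74+17.77)/2 × 2 = 52.51
  [5→7]: (17.77+8.33)/2 × 2 = 26.1
  [7→13]: (8.33+0.79)/2 × 6 = 27.36
  [13→14.5]: (0.79+0.44)/2 × 1.5 = 0.9225
  Sum = 204.9925 mg/L·hr
F = (AUC_ev/D_ev)/(AUC_iv/D_iv) = (204.9925/80)/(90/20) = 2.56241/4.5 = 0.5694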